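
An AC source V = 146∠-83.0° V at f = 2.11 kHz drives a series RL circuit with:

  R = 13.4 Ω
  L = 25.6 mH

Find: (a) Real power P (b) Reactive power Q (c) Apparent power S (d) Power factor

Step 1 — Angular frequency: ω = 2π·f = 2π·2110 = 1.326e+04 rad/s.
Step 2 — Component impedances:
  R: Z = R = 13.4 Ω
  L: Z = jωL = j·1.326e+04·0.0256 = 0 + j339.4 Ω
Step 3 — Series combination: Z_total = R + L = 13.4 + j339.4 Ω = 339.7∠87.7° Ω.
Step 4 — Source phasor: V = 146∠-83.0° V = 17.79 - j144.9 V.
Step 5 — Current: I = V / Z = -0.4242 - j0.06918 A = 0.4298∠-170.7° A.
Step 6 — Complex power: S = V·I* = 2.476 + j62.71 VA.
Step 7 — Real power: P = Re(S) = 2.476 W.
Step 8 — Reactive power: Q = Im(S) = 62.71 VAR.
Step 9 — Apparent power: |S| = 62.76 VA.
Step 10 — Power factor: PF = P/|S| = 0.03945 (lagging).

(a) P = 2.476 W  (b) Q = 62.71 VAR  (c) S = 62.76 VA  (d) PF = 0.03945 (lagging)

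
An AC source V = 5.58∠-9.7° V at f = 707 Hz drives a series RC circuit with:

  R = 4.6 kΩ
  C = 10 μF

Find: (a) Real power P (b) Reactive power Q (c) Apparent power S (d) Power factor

Step 1 — Angular frequency: ω = 2π·f = 2π·707 = 4442 rad/s.
Step 2 — Component impedances:
  R: Z = R = 4600 Ω
  C: Z = 1/(jωC) = -j/(ω·C) = 0 - j22.51 Ω
Step 3 — Series combination: Z_total = R + C = 4600 - j22.51 Ω = 4600∠-0.3° Ω.
Step 4 — Source phasor: V = 5.58∠-9.7° V = 5.5 - j0.9402 V.
Step 5 — Current: I = V / Z = 0.001197 - j0.0001985 A = 0.001213∠-9.4° A.
Step 6 — Complex power: S = V·I* = 0.006769 - j3.312e-05 VA.
Step 7 — Real power: P = Re(S) = 0.006769 W.
Step 8 — Reactive power: Q = Im(S) = -3.312e-05 VAR.
Step 9 — Apparent power: |S| = 0.006769 VA.
Step 10 — Power factor: PF = P/|S| = 1 (leading).

(a) P = 0.006769 W  (b) Q = -3.312e-05 VAR  (c) S = 0.006769 VA  (d) PF = 1 (leading)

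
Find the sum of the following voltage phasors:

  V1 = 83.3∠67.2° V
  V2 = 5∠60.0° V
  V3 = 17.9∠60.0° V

Step 1 — Convert each phasor to rectangular form:
  V1 = 83.3·(cos(67.2°) + j·sin(67.2°)) = 32.28 + j76.79 V
  V2 = 5·(cos(60.0°) + j·sin(60.0°)) = 2.5 + j4.33 V
  V3 = 17.9·(cos(60.0°) + j·sin(60.0°)) = 8.95 + j15.5 V
Step 2 — Sum components: V_total = 43.73 + j96.62 V.
Step 3 — Convert to polar: |V_total| = 106.1 V, ∠V_total = 65.6°.

V_total = 106.1∠65.6° V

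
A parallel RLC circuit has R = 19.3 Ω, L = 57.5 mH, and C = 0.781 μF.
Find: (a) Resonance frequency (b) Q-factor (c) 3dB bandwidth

Step 1 — Resonance: ω₀ = 1/√(LC) = 1/√(0.0575·7.81e-07) = 4719 rad/s.
Step 2 — f₀ = ω₀/(2π) = 751 Hz.
Step 3 — Parallel Q: Q = R/(ω₀L) = 19.3/(4719·0.0575) = 0.07113.
Step 4 — Bandwidth: Δω = ω₀/Q = 6.634e+04 rad/s; BW = Δω/(2π) = 1.056e+04 Hz.

(a) f₀ = 751 Hz  (b) Q = 0.07113  (c) BW = 1.056e+04 Hz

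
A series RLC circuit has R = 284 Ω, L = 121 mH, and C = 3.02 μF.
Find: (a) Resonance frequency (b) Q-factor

Step 1 — Resonance condition Im(Z)=0 gives ω₀ = 1/√(LC).
Step 2 — ω₀ = 1/√(0.121·3.02e-06) = 1654 rad/s.
Step 3 — f₀ = ω₀/(2π) = 263.3 Hz.
Step 4 — Series Q: Q = ω₀L/R = 1654·0.121/284 = 0.7048.

(a) f₀ = 263.3 Hz  (b) Q = 0.7048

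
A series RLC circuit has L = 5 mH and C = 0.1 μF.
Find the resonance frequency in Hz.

Step 1 — Resonance condition Im(Z)=0 gives ω₀ = 1/√(LC).
Step 2 — ω₀ = 1/√(0.005·1e-07) = 4.472e+04 rad/s.
Step 3 — f₀ = ω₀/(2π) = 7118 Hz.

f₀ = 7118 Hz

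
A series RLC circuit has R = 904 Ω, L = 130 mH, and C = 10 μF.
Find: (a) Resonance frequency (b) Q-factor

Step 1 — Resonance condition Im(Z)=0 gives ω₀ = 1/√(LC).
Step 2 — ω₀ = 1/√(0.13·1e-05) = 877.1 rad/s.
Step 3 — f₀ = ω₀/(2π) = 139.6 Hz.
Step 4 — Series Q: Q = ω₀L/R = 877.1·0.13/904 = 0.1261.

(a) f₀ = 139.6 Hz  (b) Q = 0.1261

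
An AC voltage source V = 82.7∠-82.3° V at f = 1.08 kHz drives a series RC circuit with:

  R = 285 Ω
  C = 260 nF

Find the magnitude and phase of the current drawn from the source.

Step 1 — Angular frequency: ω = 2π·f = 2π·1080 = 6786 rad/s.
Step 2 — Component impedances:
  R: Z = R = 285 Ω
  C: Z = 1/(jωC) = -j/(ω·C) = 0 - j566.8 Ω
Step 3 — Series combination: Z_total = R + C = 285 - j566.8 Ω = 634.4∠-63.3° Ω.
Step 4 — Source phasor: V = 82.7∠-82.3° V = 11.08 - j81.95 V.
Step 5 — Ohm's law: I = V / Z_total = (11.08 - j81.95) / (285 - j566.8) = 0.1233 - j0.04243 A.
Step 6 — Convert to polar: |I| = 0.1304 A, ∠I = -19.0°.

I = 0.1304∠-19.0° A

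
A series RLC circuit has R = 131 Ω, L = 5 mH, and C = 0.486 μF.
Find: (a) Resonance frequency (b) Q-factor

Step 1 — Resonance condition Im(Z)=0 gives ω₀ = 1/√(LC).
Step 2 — ω₀ = 1/√(0.005·4.86e-07) = 2.029e+04 rad/s.
Step 3 — f₀ = ω₀/(2π) = 3229 Hz.
Step 4 — Series Q: Q = ω₀L/R = 2.029e+04·0.005/131 = 0.7743.

(a) f₀ = 3229 Hz  (b) Q = 0.7743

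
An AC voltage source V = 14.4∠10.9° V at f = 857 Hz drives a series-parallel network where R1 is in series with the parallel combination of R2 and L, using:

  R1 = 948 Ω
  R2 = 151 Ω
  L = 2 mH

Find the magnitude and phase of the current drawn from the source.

Step 1 — Angular frequency: ω = 2π·f = 2π·857 = 5385 rad/s.
Step 2 — Component impedances:
  R1: Z = R = 948 Ω
  R2: Z = R = 151 Ω
  L: Z = jωL = j·5385·0.002 = 0 + j10.77 Ω
Step 3 — Parallel branch: R2 || L = 1/(1/R2 + 1/L) = 0.7642 + j10.71 Ω.
Step 4 — Series with R1: Z_total = R1 + (R2 || L) = 948.8 + j10.71 Ω = 948.8∠0.6° Ω.
Step 5 — Source phasor: V = 14.4∠10.9° V = 14.14 + j2.723 V.
Step 6 — Ohm's law: I = V / Z_total = (14.14 + j2.723) / (948.8 + j10.71) = 0.01493 + j0.002701 A.
Step 7 — Convert to polar: |I| = 0.01518 A, ∠I = 10.3°.

I = 0.01518∠10.3° A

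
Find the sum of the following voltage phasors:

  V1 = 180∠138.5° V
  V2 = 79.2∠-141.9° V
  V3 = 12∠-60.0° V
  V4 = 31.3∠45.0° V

Step 1 — Convert each phasor to rectangular form:
  V1 = 180·(cos(138.5°) + j·sin(138.5°)) = -134.8 + j119.3 V
  V2 = 79.2·(cos(-141.9°) + j·sin(-141.9°)) = -62.33 - j48.87 V
  V3 = 12·(cos(-60.0°) + j·sin(-60.0°)) = 6 - j10.39 V
  V4 = 31.3·(cos(45.0°) + j·sin(45.0°)) = 22.13 + j22.13 V
Step 2 — Sum components: V_total = -169 + j82.14 V.
Step 3 — Convert to polar: |V_total| = 187.9 V, ∠V_total = 154.1°.

V_total = 187.9∠154.1° V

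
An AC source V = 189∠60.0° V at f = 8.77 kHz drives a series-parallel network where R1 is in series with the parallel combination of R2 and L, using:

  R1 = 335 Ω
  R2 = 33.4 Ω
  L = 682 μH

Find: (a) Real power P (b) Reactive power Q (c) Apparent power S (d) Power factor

Step 1 — Angular frequency: ω = 2π·f = 2π·8770 = 5.51e+04 rad/s.
Step 2 — Component impedances:
  R1: Z = R = 335 Ω
  R2: Z = R = 33.4 Ω
  L: Z = jωL = j·5.51e+04·0.000682 = 0 + j37.58 Ω
Step 3 — Parallel branch: R2 || L = 1/(1/R2 + 1/L) = 18.66 + j16.58 Ω.
Step 4 — Series with R1: Z_total = R1 + (R2 || L) = 353.7 + j16.58 Ω = 354∠2.7° Ω.
Step 5 — Source phasor: V = 189∠60.0° V = 94.5 + j163.7 V.
Step 6 — Current: I = V / Z = 0.2883 + j0.4493 A = 0.5338∠57.3° A.
Step 7 — Complex power: S = V·I* = 100.8 + j4.726 VA.
Step 8 — Real power: P = Re(S) = 100.8 W.
Step 9 — Reactive power: Q = Im(S) = 4.726 VAR.
Step 10 — Apparent power: |S| = 100.9 VA.
Step 11 — Power factor: PF = P/|S| = 0.9989 (lagging).

(a) P = 100.8 W  (b) Q = 4.726 VAR  (c) S = 100.9 VA  (d) PF = 0.9989 (lagging)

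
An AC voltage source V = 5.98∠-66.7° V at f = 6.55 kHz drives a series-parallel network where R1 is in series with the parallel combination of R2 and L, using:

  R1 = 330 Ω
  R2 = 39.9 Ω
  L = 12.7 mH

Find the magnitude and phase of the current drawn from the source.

Step 1 — Angular frequency: ω = 2π·f = 2π·6550 = 4.115e+04 rad/s.
Step 2 — Component impedances:
  R1: Z = R = 330 Ω
  R2: Z = R = 39.9 Ω
  L: Z = jωL = j·4.115e+04·0.0127 = 0 + j522.7 Ω
Step 3 — Parallel branch: R2 || L = 1/(1/R2 + 1/L) = 39.67 + j3.028 Ω.
Step 4 — Series with R1: Z_total = R1 + (R2 || L) = 369.7 + j3.028 Ω = 369.7∠0.5° Ω.
Step 5 — Source phasor: V = 5.98∠-66.7° V = 2.365 - j5.492 V.
Step 6 — Ohm's law: I = V / Z_total = (2.365 - j5.492) / (369.7 + j3.028) = 0.006276 - j0.01491 A.
Step 7 — Convert to polar: |I| = 0.01618 A, ∠I = -67.2°.

I = 0.01618∠-67.2° A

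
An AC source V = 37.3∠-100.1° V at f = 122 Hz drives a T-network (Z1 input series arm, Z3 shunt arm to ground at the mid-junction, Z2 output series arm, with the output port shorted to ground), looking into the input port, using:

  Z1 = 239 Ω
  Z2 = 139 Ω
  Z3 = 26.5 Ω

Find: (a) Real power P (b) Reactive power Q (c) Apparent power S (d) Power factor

Step 1 — Angular frequency: ω = 2π·f = 2π·122 = 766.5 rad/s.
Step 2 — Component impedances:
  Z1: Z = R = 239 Ω
  Z2: Z = R = 139 Ω
  Z3: Z = R = 26.5 Ω
Step 3 — With the output port shorted to ground, the output series arm Z2 runs from the junction to ground; the shunt arm Z3 also runs from the junction to ground. They appear in parallel: Z3 || Z2 = 22.26 Ω.
Step 4 — Series with input arm Z1: Z_in = Z1 + (Z3 || Z2) = 261.3 Ω = 261.3∠0.0° Ω.
Step 5 — Source phasor: V = 37.3∠-100.1° V = -6.541 - j36.72 V.
Step 6 — Current: I = V / Z = -0.02504 - j0.1406 A = 0.1428∠-100.1° A.
Step 7 — Complex power: S = V·I* = 5.325 VA.
Step 8 — Real power: P = Re(S) = 5.325 W.
Step 9 — Reactive power: Q = Im(S) = 0 VAR.
Step 10 — Apparent power: |S| = 5.325 VA.
Step 11 — Power factor: PF = P/|S| = 1 (unity).

(a) P = 5.325 W  (b) Q = 0 VAR  (c) S = 5.325 VA  (d) PF = 1 (unity)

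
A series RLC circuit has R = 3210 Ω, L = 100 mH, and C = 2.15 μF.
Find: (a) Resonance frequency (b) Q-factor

Step 1 — Resonance condition Im(Z)=0 gives ω₀ = 1/√(LC).
Step 2 — ω₀ = 1/√(0.1·2.15e-06) = 2157 rad/s.
Step 3 — f₀ = ω₀/(2π) = 343.2 Hz.
Step 4 — Series Q: Q = ω₀L/R = 2157·0.1/3210 = 0.06719.

(a) f₀ = 343.2 Hz  (b) Q = 0.06719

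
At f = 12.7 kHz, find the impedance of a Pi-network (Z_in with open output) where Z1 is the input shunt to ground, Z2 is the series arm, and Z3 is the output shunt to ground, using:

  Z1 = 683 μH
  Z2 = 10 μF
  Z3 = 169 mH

Step 1 — Angular frequency: ω = 2π·f = 2π·1.27e+04 = 7.98e+04 rad/s.
Step 2 — Component impedances:
  Z1: Z = jωL = j·7.98e+04·0.000683 = 0 + j54.5 Ω
  Z2: Z = 1/(jωC) = -j/(ω·C) = 0 - j1.253 Ω
  Z3: Z = jωL = j·7.98e+04·0.169 = 0 + j1.349e+04 Ω
Step 3 — With open output, the series arm Z2 and the output shunt Z3 appear in series to ground: Z2 + Z3 = 0 + j1.348e+04 Ω.
Step 4 — Parallel with input shunt Z1: Z_in = Z1 || (Z2 + Z3) = 0 + j54.28 Ω = 54.28∠90.0° Ω.

Z = 0 + j54.28 Ω = 54.28∠90.0° Ω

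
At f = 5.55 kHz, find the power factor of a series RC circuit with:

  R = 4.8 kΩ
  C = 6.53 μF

Step 1 — Angular frequency: ω = 2π·f = 2π·5550 = 3.487e+04 rad/s.
Step 2 — Component impedances:
  R: Z = R = 4800 Ω
  C: Z = 1/(jωC) = -j/(ω·C) = 0 - j4.392 Ω
Step 3 — Series combination: Z_total = R + C = 4800 - j4.392 Ω = 4800∠-0.1° Ω.
Step 4 — Power factor: PF = cos(φ) = Re(Z)/|Z| = 4800/4800 = 1.
Step 5 — Type: Im(Z) = -4.392 ⇒ leading (phase φ = -0.1°).

PF = 1 (leading, φ = -0.1°)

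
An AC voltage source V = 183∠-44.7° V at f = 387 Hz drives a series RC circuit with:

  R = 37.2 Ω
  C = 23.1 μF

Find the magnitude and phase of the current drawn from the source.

Step 1 — Angular frequency: ω = 2π·f = 2π·387 = 2432 rad/s.
Step 2 — Component impedances:
  R: Z = R = 37.2 Ω
  C: Z = 1/(jωC) = -j/(ω·C) = 0 - j17.8 Ω
Step 3 — Series combination: Z_total = R + C = 37.2 - j17.8 Ω = 41.24∠-25.6° Ω.
Step 4 — Source phasor: V = 183∠-44.7° V = 130.1 - j128.7 V.
Step 5 — Ohm's law: I = V / Z_total = (130.1 - j128.7) / (37.2 - j17.8) = 4.192 - j1.454 A.
Step 6 — Convert to polar: |I| = 4.437 A, ∠I = -19.1°.

I = 4.437∠-19.1° A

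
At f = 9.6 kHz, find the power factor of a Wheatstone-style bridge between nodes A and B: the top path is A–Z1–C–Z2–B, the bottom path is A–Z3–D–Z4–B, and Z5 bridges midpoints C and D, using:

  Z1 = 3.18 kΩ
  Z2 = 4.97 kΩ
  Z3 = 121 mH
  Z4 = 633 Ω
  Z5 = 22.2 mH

Step 1 — Angular frequency: ω = 2π·f = 2π·9600 = 6.032e+04 rad/s.
Step 2 — Component impedances:
  Z1: Z = R = 3180 Ω
  Z2: Z = R = 4970 Ω
  Z3: Z = jωL = j·6.032e+04·0.121 = 0 + j7299 Ω
  Z4: Z = R = 633 Ω
  Z5: Z = jωL = j·6.032e+04·0.0222 = 0 + j1339 Ω
Step 3 — Bridge requires nodal analysis (the Z5 bridge couples midpoints C and D, so the two paths cannot be reduced to a simple series/parallel combination). Setting node B to ground and injecting 1 A at node A, the 3-node admittance system at A, C, D solves to V_A = Z_AB = 2770 + j1746 Ω = 3275∠32.2° Ω.
Step 4 — Power factor: PF = cos(φ) = Re(Z)/|Z| = 2770.2/3274.5 = 0.846.
Step 5 — Type: Im(Z) = 1746 ⇒ lagging (phase φ = 32.2°).

PF = 0.846 (lagging, φ = 32.2°)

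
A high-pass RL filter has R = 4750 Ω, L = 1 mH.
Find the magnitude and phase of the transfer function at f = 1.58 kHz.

Step 1 — Angular frequency: ω = 2π·1580 = 9927 rad/s.
Step 2 — Transfer function: H(jω) = jωL/(R + jωL).
Step 3 — Numerator jωL = j·9.927; denominator R + jωL = 4750 + j9.927.
Step 4 — H = 4.368e-06 + j0.00209.
Step 5 — Magnitude: |H| = 0.00209 (-53.6 dB); phase: φ = 89.9°.

|H| = 0.00209 (-53.6 dB), φ = 89.9°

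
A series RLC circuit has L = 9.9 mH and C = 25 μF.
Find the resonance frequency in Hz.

Step 1 — Resonance condition Im(Z)=0 gives ω₀ = 1/√(LC).
Step 2 — ω₀ = 1/√(0.0099·2.5e-05) = 2010 rad/s.
Step 3 — f₀ = ω₀/(2π) = 319.9 Hz.

f₀ = 319.9 Hz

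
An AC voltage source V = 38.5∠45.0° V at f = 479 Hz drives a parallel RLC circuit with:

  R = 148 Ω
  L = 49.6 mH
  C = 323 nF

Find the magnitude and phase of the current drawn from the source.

Step 1 — Angular frequency: ω = 2π·f = 2π·479 = 3010 rad/s.
Step 2 — Component impedances:
  R: Z = R = 148 Ω
  L: Z = jωL = j·3010·0.0496 = 0 + j149.3 Ω
  C: Z = 1/(jωC) = -j/(ω·C) = 0 - j1029 Ω
Step 3 — Parallel combination: 1/Z_total = 1/R + 1/L + 1/C; Z_total = 86.13 + j73 Ω = 112.9∠40.3° Ω.
Step 4 — Source phasor: V = 38.5∠45.0° V = 27.22 + j27.22 V.
Step 5 — Ohm's law: I = V / Z_total = (27.22 + j27.22) / (86.13 + j73) = 0.3398 + j0.02804 A.
Step 6 — Convert to polar: |I| = 0.341 A, ∠I = 4.7°.

I = 0.341∠4.7° A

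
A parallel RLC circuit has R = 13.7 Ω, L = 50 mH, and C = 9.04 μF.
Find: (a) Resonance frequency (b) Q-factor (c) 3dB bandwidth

Step 1 — Resonance: ω₀ = 1/√(LC) = 1/√(0.05·9.04e-06) = 1487 rad/s.
Step 2 — f₀ = ω₀/(2π) = 236.7 Hz.
Step 3 — Parallel Q: Q = R/(ω₀L) = 13.7/(1487·0.05) = 0.1842.
Step 4 — Bandwidth: Δω = ω₀/Q = 8074 rad/s; BW = Δω/(2π) = 1285 Hz.

(a) f₀ = 236.7 Hz  (b) Q = 0.1842  (c) BW = 1285 Hz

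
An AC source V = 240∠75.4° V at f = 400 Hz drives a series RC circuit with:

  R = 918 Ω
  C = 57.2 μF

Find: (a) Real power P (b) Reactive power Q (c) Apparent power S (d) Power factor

Step 1 — Angular frequency: ω = 2π·f = 2π·400 = 2513 rad/s.
Step 2 — Component impedances:
  R: Z = R = 918 Ω
  C: Z = 1/(jωC) = -j/(ω·C) = 0 - j6.956 Ω
Step 3 — Series combination: Z_total = R + C = 918 - j6.956 Ω = 918∠-0.4° Ω.
Step 4 — Source phasor: V = 240∠75.4° V = 60.5 + j232.3 V.
Step 5 — Current: I = V / Z = 0.06398 + j0.2535 A = 0.2614∠75.8° A.
Step 6 — Complex power: S = V·I* = 62.74 - j0.4754 VA.
Step 7 — Real power: P = Re(S) = 62.74 W.
Step 8 — Reactive power: Q = Im(S) = -0.4754 VAR.
Step 9 — Apparent power: |S| = 62.74 VA.
Step 10 — Power factor: PF = P/|S| = 1 (leading).

(a) P = 62.74 W  (b) Q = -0.4754 VAR  (c) S = 62.74 VA  (d) PF = 1 (leading)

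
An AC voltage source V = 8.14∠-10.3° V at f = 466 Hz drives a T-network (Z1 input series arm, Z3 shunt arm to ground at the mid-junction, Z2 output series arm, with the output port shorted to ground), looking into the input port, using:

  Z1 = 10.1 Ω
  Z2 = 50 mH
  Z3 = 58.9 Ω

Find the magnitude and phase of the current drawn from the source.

Step 1 — Angular frequency: ω = 2π·f = 2π·466 = 2928 rad/s.
Step 2 — Component impedances:
  Z1: Z = R = 10.1 Ω
  Z2: Z = jωL = j·2928·0.05 = 0 + j146.4 Ω
  Z3: Z = R = 58.9 Ω
Step 3 — With the output port shorted to ground, the output series arm Z2 runs from the junction to ground; the shunt arm Z3 also runs from the junction to ground. They appear in parallel: Z3 || Z2 = 50.69 + j20.4 Ω.
Step 4 — Series with input arm Z1: Z_in = Z1 + (Z3 || Z2) = 60.79 + j20.4 Ω = 64.12∠18.5° Ω.
Step 5 — Source phasor: V = 8.14∠-10.3° V = 8.009 - j1.455 V.
Step 6 — Ohm's law: I = V / Z_total = (8.009 - j1.455) / (60.79 + j20.4) = 0.1112 - j0.06124 A.
Step 7 — Convert to polar: |I| = 0.1269 A, ∠I = -28.8°.

I = 0.1269∠-28.8° A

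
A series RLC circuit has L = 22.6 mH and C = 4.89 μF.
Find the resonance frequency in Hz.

Step 1 — Resonance condition Im(Z)=0 gives ω₀ = 1/√(LC).
Step 2 — ω₀ = 1/√(0.0226·4.89e-06) = 3008 rad/s.
Step 3 — f₀ = ω₀/(2π) = 478.8 Hz.

f₀ = 478.8 Hz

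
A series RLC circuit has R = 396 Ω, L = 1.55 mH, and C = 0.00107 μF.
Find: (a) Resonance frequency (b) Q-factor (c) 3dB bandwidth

Step 1 — Resonance: ω₀ = 1/√(LC) = 1/√(0.00155·1.07e-09) = 7.765e+05 rad/s.
Step 2 — f₀ = ω₀/(2π) = 1.236e+05 Hz.
Step 3 — Series Q: Q = ω₀L/R = 7.765e+05·0.00155/396 = 3.039.
Step 4 — Bandwidth: Δω = ω₀/Q = 2.555e+05 rad/s; BW = Δω/(2π) = 4.066e+04 Hz.

(a) f₀ = 1.236e+05 Hz  (b) Q = 3.039  (c) BW = 4.066e+04 Hz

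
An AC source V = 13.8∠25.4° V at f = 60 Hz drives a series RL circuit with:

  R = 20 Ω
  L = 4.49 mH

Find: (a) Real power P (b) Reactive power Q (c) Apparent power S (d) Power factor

Step 1 — Angular frequency: ω = 2π·f = 2π·60 = 377 rad/s.
Step 2 — Component impedances:
  R: Z = R = 20 Ω
  L: Z = jωL = j·377·0.00449 = 0 + j1.693 Ω
Step 3 — Series combination: Z_total = R + L = 20 + j1.693 Ω = 20.07∠4.8° Ω.
Step 4 — Source phasor: V = 13.8∠25.4° V = 12.47 + j5.919 V.
Step 5 — Current: I = V / Z = 0.6437 + j0.2415 A = 0.6875∠20.6° A.
Step 6 — Complex power: S = V·I* = 9.454 + j0.8002 VA.
Step 7 — Real power: P = Re(S) = 9.454 W.
Step 8 — Reactive power: Q = Im(S) = 0.8002 VAR.
Step 9 — Apparent power: |S| = 9.488 VA.
Step 10 — Power factor: PF = P/|S| = 0.9964 (lagging).

(a) P = 9.454 W  (b) Q = 0.8002 VAR  (c) S = 9.488 VA  (d) PF = 0.9964 (lagging)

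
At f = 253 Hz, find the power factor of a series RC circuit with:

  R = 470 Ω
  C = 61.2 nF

Step 1 — Angular frequency: ω = 2π·f = 2π·253 = 1590 rad/s.
Step 2 — Component impedances:
  R: Z = R = 470 Ω
  C: Z = 1/(jωC) = -j/(ω·C) = 0 - j1.028e+04 Ω
Step 3 — Series combination: Z_total = R + C = 470 - j1.028e+04 Ω = 1.029e+04∠-87.4° Ω.
Step 4 — Power factor: PF = cos(φ) = Re(Z)/|Z| = 470/1.029e+04 = 0.04568.
Step 5 — Type: Im(Z) = -1.028e+04 ⇒ leading (phase φ = -87.4°).

PF = 0.04568 (leading, φ = -87.4°)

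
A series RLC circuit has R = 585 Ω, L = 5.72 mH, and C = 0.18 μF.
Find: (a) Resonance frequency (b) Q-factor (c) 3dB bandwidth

Step 1 — Resonance condition Im(Z)=0 gives ω₀ = 1/√(LC).
Step 2 — ω₀ = 1/√(0.00572·1.8e-07) = 3.116e+04 rad/s.
Step 3 — f₀ = ω₀/(2π) = 4960 Hz.
Step 4 — Series Q: Q = ω₀L/R = 3.116e+04·0.00572/585 = 0.3047.
Step 5 — 3dB bandwidth: Δω = ω₀/Q = 1.023e+05 rad/s; BW = Δω/(2π) = 1.628e+04 Hz.

(a) f₀ = 4960 Hz  (b) Q = 0.3047  (c) BW = 1.628e+04 Hz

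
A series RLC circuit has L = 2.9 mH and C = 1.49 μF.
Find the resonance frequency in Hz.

Step 1 — Resonance condition Im(Z)=0 gives ω₀ = 1/√(LC).
Step 2 — ω₀ = 1/√(0.0029·1.49e-06) = 1.521e+04 rad/s.
Step 3 — f₀ = ω₀/(2π) = 2421 Hz.

f₀ = 2421 Hz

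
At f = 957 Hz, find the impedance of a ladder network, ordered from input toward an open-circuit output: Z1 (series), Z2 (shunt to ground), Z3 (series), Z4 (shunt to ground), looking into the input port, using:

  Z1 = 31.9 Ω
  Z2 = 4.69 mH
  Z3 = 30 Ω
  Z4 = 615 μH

Step 1 — Angular frequency: ω = 2π·f = 2π·957 = 6013 rad/s.
Step 2 — Component impedances:
  Z1: Z = R = 31.9 Ω
  Z2: Z = jωL = j·6013·0.00469 = 0 + j28.2 Ω
  Z3: Z = R = 30 Ω
  Z4: Z = jωL = j·6013·0.000615 = 0 + j3.698 Ω
Step 3 — Ladder network (open output): work backward from the far end, alternating series and parallel combinations. Z_in = 44.34 + j14.97 Ω = 46.8∠18.7° Ω.

Z = 44.34 + j14.97 Ω = 46.8∠18.7° Ω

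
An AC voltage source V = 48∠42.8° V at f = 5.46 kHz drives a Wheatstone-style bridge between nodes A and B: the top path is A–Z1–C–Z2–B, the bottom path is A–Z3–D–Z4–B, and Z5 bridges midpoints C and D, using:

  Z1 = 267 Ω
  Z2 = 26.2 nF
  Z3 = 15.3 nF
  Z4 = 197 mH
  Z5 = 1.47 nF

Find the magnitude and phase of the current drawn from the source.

Step 1 — Angular frequency: ω = 2π·f = 2π·5460 = 3.431e+04 rad/s.
Step 2 — Component impedances:
  Z1: Z = R = 267 Ω
  Z2: Z = 1/(jωC) = -j/(ω·C) = 0 - j1113 Ω
  Z3: Z = 1/(jωC) = -j/(ω·C) = 0 - j1905 Ω
  Z4: Z = jωL = j·3.431e+04·0.197 = 0 + j6758 Ω
  Z5: Z = 1/(jωC) = -j/(ω·C) = 0 - j1.983e+04 Ω
Step 3 — Bridge requires nodal analysis (the Z5 bridge couples midpoints C and D, so the two paths cannot be reduced to a simple series/parallel combination). Setting node B to ground and injecting 1 A at node A, the 3-node admittance system at A, C, D solves to V_A = Z_AB = 422.9 - j1410 Ω = 1473∠-73.3° Ω.
Step 4 — Source phasor: V = 48∠42.8° V = 35.22 + j32.61 V.
Step 5 — Ohm's law: I = V / Z_total = (35.22 + j32.61) / (422.9 - j1410) = -0.01435 + j0.02927 A.
Step 6 — Convert to polar: |I| = 0.0326 A, ∠I = 116.1°.

I = 0.0326∠116.1° A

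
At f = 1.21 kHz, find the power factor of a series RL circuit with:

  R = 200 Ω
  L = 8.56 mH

Step 1 — Angular frequency: ω = 2π·f = 2π·1210 = 7603 rad/s.
Step 2 — Component impedances:
  R: Z = R = 200 Ω
  L: Z = jωL = j·7603·0.00856 = 0 + j65.08 Ω
Step 3 — Series combination: Z_total = R + L = 200 + j65.08 Ω = 210.3∠18.0° Ω.
Step 4 — Power factor: PF = cos(φ) = Re(Z)/|Z| = 200/210.32 = 0.9509.
Step 5 — Type: Im(Z) = 65.08 ⇒ lagging (phase φ = 18.0°).

PF = 0.9509 (lagging, φ = 18.0°)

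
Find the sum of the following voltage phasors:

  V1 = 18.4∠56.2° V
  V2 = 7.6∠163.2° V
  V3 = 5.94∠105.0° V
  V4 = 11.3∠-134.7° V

Step 1 — Convert each phasor to rectangular form:
  V1 = 18.4·(cos(56.2°) + j·sin(56.2°)) = 10.24 + j15.29 V
  V2 = 7.6·(cos(163.2°) + j·sin(163.2°)) = -7.276 + j2.197 V
  V3 = 5.94·(cos(105.0°) + j·sin(105.0°)) = -1.537 + j5.738 V
  V4 = 11.3·(cos(-134.7°) + j·sin(-134.7°)) = -7.948 - j8.032 V
Step 2 — Sum components: V_total = -6.526 + j15.19 V.
Step 3 — Convert to polar: |V_total| = 16.53 V, ∠V_total = 113.2°.

V_total = 16.53∠113.2° V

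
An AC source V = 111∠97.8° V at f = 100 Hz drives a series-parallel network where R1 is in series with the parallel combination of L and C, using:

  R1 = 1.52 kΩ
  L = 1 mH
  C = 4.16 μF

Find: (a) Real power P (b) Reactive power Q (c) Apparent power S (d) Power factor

Step 1 — Angular frequency: ω = 2π·f = 2π·100 = 628.3 rad/s.
Step 2 — Component impedances:
  R1: Z = R = 1520 Ω
  L: Z = jωL = j·628.3·0.001 = 0 + j0.6283 Ω
  C: Z = 1/(jωC) = -j/(ω·C) = 0 - j382.6 Ω
Step 3 — Parallel branch: L || C = 1/(1/L + 1/C) = 0 + j0.6294 Ω.
Step 4 — Series with R1: Z_total = R1 + (L || C) = 1520 + j0.6294 Ω = 1520∠0.0° Ω.
Step 5 — Source phasor: V = 111∠97.8° V = -15.06 + j110 V.
Step 6 — Current: I = V / Z = -0.009881 + j0.07235 A = 0.07303∠97.8° A.
Step 7 — Complex power: S = V·I* = 8.106 + j0.003356 VA.
Step 8 — Real power: P = Re(S) = 8.106 W.
Step 9 — Reactive power: Q = Im(S) = 0.003356 VAR.
Step 10 — Apparent power: |S| = 8.106 VA.
Step 11 — Power factor: PF = P/|S| = 1 (lagging).

(a) P = 8.106 W  (b) Q = 0.003356 VAR  (c) S = 8.106 VA  (d) PF = 1 (lagging)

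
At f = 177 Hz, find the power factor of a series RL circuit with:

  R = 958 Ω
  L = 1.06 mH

Step 1 — Angular frequency: ω = 2π·f = 2π·177 = 1112 rad/s.
Step 2 — Component impedances:
  R: Z = R = 958 Ω
  L: Z = jωL = j·1112·0.00106 = 0 + j1.179 Ω
Step 3 — Series combination: Z_total = R + L = 958 + j1.179 Ω = 958∠0.1° Ω.
Step 4 — Power factor: PF = cos(φ) = Re(Z)/|Z| = 958/958 = 1.
Step 5 — Type: Im(Z) = 1.179 ⇒ lagging (phase φ = 0.1°).

PF = 1 (lagging, φ = 0.1°)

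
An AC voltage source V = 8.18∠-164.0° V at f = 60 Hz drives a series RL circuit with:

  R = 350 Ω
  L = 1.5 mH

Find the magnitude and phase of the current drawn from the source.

Step 1 — Angular frequency: ω = 2π·f = 2π·60 = 377 rad/s.
Step 2 — Component impedances:
  R: Z = R = 350 Ω
  L: Z = jωL = j·377·0.0015 = 0 + j0.5655 Ω
Step 3 — Series combination: Z_total = R + L = 350 + j0.5655 Ω = 350∠0.1° Ω.
Step 4 — Source phasor: V = 8.18∠-164.0° V = -7.863 - j2.255 V.
Step 5 — Ohm's law: I = V / Z_total = (-7.863 - j2.255) / (350 + j0.5655) = -0.02248 - j0.006406 A.
Step 6 — Convert to polar: |I| = 0.02337 A, ∠I = -164.1°.

I = 0.02337∠-164.1° A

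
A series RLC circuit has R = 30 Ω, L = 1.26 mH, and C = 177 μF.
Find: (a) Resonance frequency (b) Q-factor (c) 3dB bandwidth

Step 1 — Resonance: ω₀ = 1/√(LC) = 1/√(0.00126·0.000177) = 2118 rad/s.
Step 2 — f₀ = ω₀/(2π) = 337 Hz.
Step 3 — Series Q: Q = ω₀L/R = 2118·0.00126/30 = 0.08894.
Step 4 — Bandwidth: Δω = ω₀/Q = 2.381e+04 rad/s; BW = Δω/(2π) = 3789 Hz.

(a) f₀ = 337 Hz  (b) Q = 0.08894  (c) BW = 3789 Hz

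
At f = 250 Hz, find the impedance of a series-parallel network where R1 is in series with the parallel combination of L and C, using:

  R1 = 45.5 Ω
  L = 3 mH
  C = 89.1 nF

Step 1 — Angular frequency: ω = 2π·f = 2π·250 = 1571 rad/s.
Step 2 — Component impedances:
  R1: Z = R = 45.5 Ω
  L: Z = jωL = j·1571·0.003 = 0 + j4.712 Ω
  C: Z = 1/(jωC) = -j/(ω·C) = 0 - j7145 Ω
Step 3 — Parallel branch: L || C = 1/(1/L + 1/C) = 0 + j4.715 Ω.
Step 4 — Series with R1: Z_total = R1 + (L || C) = 45.5 + j4.715 Ω = 45.74∠5.9° Ω.

Z = 45.5 + j4.715 Ω = 45.74∠5.9° Ω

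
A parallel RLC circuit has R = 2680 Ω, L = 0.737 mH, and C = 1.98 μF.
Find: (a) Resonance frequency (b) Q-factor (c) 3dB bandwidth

Step 1 — Resonance: ω₀ = 1/√(LC) = 1/√(0.000737·1.98e-06) = 2.618e+04 rad/s.
Step 2 — f₀ = ω₀/(2π) = 4166 Hz.
Step 3 — Parallel Q: Q = R/(ω₀L) = 2680/(2.618e+04·0.000737) = 138.9.
Step 4 — Bandwidth: Δω = ω₀/Q = 188.5 rad/s; BW = Δω/(2π) = 29.99 Hz.

(a) f₀ = 4166 Hz  (b) Q = 138.9  (c) BW = 29.99 Hz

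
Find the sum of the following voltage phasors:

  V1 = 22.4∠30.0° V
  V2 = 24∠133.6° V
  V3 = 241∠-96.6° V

Step 1 — Convert each phasor to rectangular form:
  V1 = 22.4·(cos(30.0°) + j·sin(30.0°)) = 19.4 + j11.2 V
  V2 = 24·(cos(133.6°) + j·sin(133.6°)) = -16.55 + j17.38 V
  V3 = 241·(cos(-96.6°) + j·sin(-96.6°)) = -27.7 - j239.4 V
Step 2 — Sum components: V_total = -24.85 - j210.8 V.
Step 3 — Convert to polar: |V_total| = 212.3 V, ∠V_total = -96.7°.

V_total = 212.3∠-96.7° V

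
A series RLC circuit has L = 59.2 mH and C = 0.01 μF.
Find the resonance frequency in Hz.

Step 1 — Resonance condition Im(Z)=0 gives ω₀ = 1/√(LC).
Step 2 — ω₀ = 1/√(0.0592·1e-08) = 4.11e+04 rad/s.
Step 3 — f₀ = ω₀/(2π) = 6541 Hz.

f₀ = 6541 Hz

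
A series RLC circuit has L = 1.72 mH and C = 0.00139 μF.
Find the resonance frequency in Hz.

Step 1 — Resonance condition Im(Z)=0 gives ω₀ = 1/√(LC).
Step 2 — ω₀ = 1/√(0.00172·1.39e-09) = 6.467e+05 rad/s.
Step 3 — f₀ = ω₀/(2π) = 1.029e+05 Hz.

f₀ = 1.029e+05 Hz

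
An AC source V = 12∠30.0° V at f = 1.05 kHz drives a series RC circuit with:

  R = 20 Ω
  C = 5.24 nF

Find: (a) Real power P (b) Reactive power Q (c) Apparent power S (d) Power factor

Step 1 — Angular frequency: ω = 2π·f = 2π·1050 = 6597 rad/s.
Step 2 — Component impedances:
  R: Z = R = 20 Ω
  C: Z = 1/(jωC) = -j/(ω·C) = 0 - j2.893e+04 Ω
Step 3 — Series combination: Z_total = R + C = 20 - j2.893e+04 Ω = 2.893e+04∠-90.0° Ω.
Step 4 — Source phasor: V = 12∠30.0° V = 10.39 + j6 V.
Step 5 — Current: I = V / Z = -0.0002072 + j0.0003594 A = 0.0004148∠120.0° A.
Step 6 — Complex power: S = V·I* = 3.442e-06 - j0.004978 VA.
Step 7 — Real power: P = Re(S) = 3.442e-06 W.
Step 8 — Reactive power: Q = Im(S) = -0.004978 VAR.
Step 9 — Apparent power: |S| = 0.004978 VA.
Step 10 — Power factor: PF = P/|S| = 0.0006914 (leading).

(a) P = 3.442e-06 W  (b) Q = -0.004978 VAR  (c) S = 0.004978 VA  (d) PF = 0.0006914 (leading)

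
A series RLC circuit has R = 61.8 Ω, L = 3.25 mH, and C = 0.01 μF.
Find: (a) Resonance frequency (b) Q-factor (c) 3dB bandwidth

Step 1 — Resonance condition Im(Z)=0 gives ω₀ = 1/√(LC).
Step 2 — ω₀ = 1/√(0.00325·1e-08) = 1.754e+05 rad/s.
Step 3 — f₀ = ω₀/(2π) = 2.792e+04 Hz.
Step 4 — Series Q: Q = ω₀L/R = 1.754e+05·0.00325/61.8 = 9.225.
Step 5 — 3dB bandwidth: Δω = ω₀/Q = 1.902e+04 rad/s; BW = Δω/(2π) = 3026 Hz.

(a) f₀ = 2.792e+04 Hz  (b) Q = 9.225  (c) BW = 3026 Hz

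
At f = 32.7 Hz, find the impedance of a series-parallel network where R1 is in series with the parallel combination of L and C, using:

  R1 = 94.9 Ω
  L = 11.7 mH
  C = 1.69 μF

Step 1 — Angular frequency: ω = 2π·f = 2π·32.7 = 205.5 rad/s.
Step 2 — Component impedances:
  R1: Z = R = 94.9 Ω
  L: Z = jωL = j·205.5·0.0117 = 0 + j2.404 Ω
  C: Z = 1/(jωC) = -j/(ω·C) = 0 - j2880 Ω
Step 3 — Parallel branch: L || C = 1/(1/L + 1/C) = 0 + j2.406 Ω.
Step 4 — Series with R1: Z_total = R1 + (L || C) = 94.9 + j2.406 Ω = 94.93∠1.5° Ω.

Z = 94.9 + j2.406 Ω = 94.93∠1.5° Ω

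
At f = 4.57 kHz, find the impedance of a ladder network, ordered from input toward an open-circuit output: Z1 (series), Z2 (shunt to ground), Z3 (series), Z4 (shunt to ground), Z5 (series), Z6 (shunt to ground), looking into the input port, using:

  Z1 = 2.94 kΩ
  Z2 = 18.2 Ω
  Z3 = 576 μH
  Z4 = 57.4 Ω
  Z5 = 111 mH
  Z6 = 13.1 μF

Step 1 — Angular frequency: ω = 2π·f = 2π·4570 = 2.871e+04 rad/s.
Step 2 — Component impedances:
  Z1: Z = R = 2940 Ω
  Z2: Z = R = 18.2 Ω
  Z3: Z = jωL = j·2.871e+04·0.000576 = 0 + j16.54 Ω
  Z4: Z = R = 57.4 Ω
  Z5: Z = jωL = j·2.871e+04·0.111 = 0 + j3187 Ω
  Z6: Z = 1/(jωC) = -j/(ω·C) = 0 - j2.658 Ω
Step 3 — Ladder network (open output): work backward from the far end, alternating series and parallel combinations. Z_in = 2954 + j0.9667 Ω = 2954∠0.0° Ω.

Z = 2954 + j0.9667 Ω = 2954∠0.0° Ω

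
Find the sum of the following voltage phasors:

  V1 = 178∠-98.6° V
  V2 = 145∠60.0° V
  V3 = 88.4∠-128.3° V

Step 1 — Convert each phasor to rectangular form:
  V1 = 178·(cos(-98.6°) + j·sin(-98.6°)) = -26.62 - j176 V
  V2 = 145·(cos(60.0°) + j·sin(60.0°)) = 72.5 + j125.6 V
  V3 = 88.4·(cos(-128.3°) + j·sin(-128.3°)) = -54.79 - j69.37 V
Step 2 — Sum components: V_total = -8.906 - j119.8 V.
Step 3 — Convert to polar: |V_total| = 120.1 V, ∠V_total = -94.3°.

V_total = 120.1∠-94.3° V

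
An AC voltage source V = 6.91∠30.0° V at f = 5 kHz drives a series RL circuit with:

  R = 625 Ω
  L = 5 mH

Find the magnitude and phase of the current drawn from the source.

Step 1 — Angular frequency: ω = 2π·f = 2π·5000 = 3.142e+04 rad/s.
Step 2 — Component impedances:
  R: Z = R = 625 Ω
  L: Z = jωL = j·3.142e+04·0.005 = 0 + j157.1 Ω
Step 3 — Series combination: Z_total = R + L = 625 + j157.1 Ω = 644.4∠14.1° Ω.
Step 4 — Source phasor: V = 6.91∠30.0° V = 5.984 + j3.455 V.
Step 5 — Ohm's law: I = V / Z_total = (5.984 + j3.455) / (625 + j157.1) = 0.01031 + j0.002936 A.
Step 6 — Convert to polar: |I| = 0.01072 A, ∠I = 15.9°.

I = 0.01072∠15.9° A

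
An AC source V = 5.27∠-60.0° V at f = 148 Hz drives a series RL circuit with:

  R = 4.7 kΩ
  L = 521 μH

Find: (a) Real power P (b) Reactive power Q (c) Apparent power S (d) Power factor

Step 1 — Angular frequency: ω = 2π·f = 2π·148 = 929.9 rad/s.
Step 2 — Component impedances:
  R: Z = R = 4700 Ω
  L: Z = jωL = j·929.9·0.000521 = 0 + j0.4845 Ω
Step 3 — Series combination: Z_total = R + L = 4700 + j0.4845 Ω = 4700∠0.0° Ω.
Step 4 — Source phasor: V = 5.27∠-60.0° V = 2.635 - j4.564 V.
Step 5 — Current: I = V / Z = 0.0005605 - j0.0009711 A = 0.001121∠-60.0° A.
Step 6 — Complex power: S = V·I* = 0.005909 + j6.091e-07 VA.
Step 7 — Real power: P = Re(S) = 0.005909 W.
Step 8 — Reactive power: Q = Im(S) = 6.091e-07 VAR.
Step 9 — Apparent power: |S| = 0.005909 VA.
Step 10 — Power factor: PF = P/|S| = 1 (lagging).

(a) P = 0.005909 W  (b) Q = 6.091e-07 VAR  (c) S = 0.005909 VA  (d) PF = 1 (lagging)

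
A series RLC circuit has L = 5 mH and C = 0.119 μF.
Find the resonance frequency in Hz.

Step 1 — Resonance condition Im(Z)=0 gives ω₀ = 1/√(LC).
Step 2 — ω₀ = 1/√(0.005·1.19e-07) = 4.1e+04 rad/s.
Step 3 — f₀ = ω₀/(2π) = 6525 Hz.

f₀ = 6525 Hz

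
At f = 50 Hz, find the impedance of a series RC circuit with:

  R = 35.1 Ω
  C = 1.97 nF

Step 1 — Angular frequency: ω = 2π·f = 2π·50 = 314.2 rad/s.
Step 2 — Component impedances:
  R: Z = R = 35.1 Ω
  C: Z = 1/(jωC) = -j/(ω·C) = 0 - j1.616e+06 Ω
Step 3 — Series combination: Z_total = R + C = 35.1 - j1.616e+06 Ω = 1.616e+06∠-90.0° Ω.

Z = 35.1 - j1.616e+06 Ω = 1.616e+06∠-90.0° Ω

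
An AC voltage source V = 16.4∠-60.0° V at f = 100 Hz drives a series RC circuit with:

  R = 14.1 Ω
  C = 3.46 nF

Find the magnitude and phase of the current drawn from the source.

Step 1 — Angular frequency: ω = 2π·f = 2π·100 = 628.3 rad/s.
Step 2 — Component impedances:
  R: Z = R = 14.1 Ω
  C: Z = 1/(jωC) = -j/(ω·C) = 0 - j4.6e+05 Ω
Step 3 — Series combination: Z_total = R + C = 14.1 - j4.6e+05 Ω = 4.6e+05∠-90.0° Ω.
Step 4 — Source phasor: V = 16.4∠-60.0° V = 8.2 - j14.2 V.
Step 5 — Ohm's law: I = V / Z_total = (8.2 - j14.2) / (14.1 - j4.6e+05) = 3.088e-05 + j1.783e-05 A.
Step 6 — Convert to polar: |I| = 3.565e-05 A, ∠I = 30.0°.

I = 3.565e-05∠30.0° A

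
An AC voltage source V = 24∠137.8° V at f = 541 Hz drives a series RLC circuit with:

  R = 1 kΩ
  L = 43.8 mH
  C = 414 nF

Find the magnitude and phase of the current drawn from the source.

Step 1 — Angular frequency: ω = 2π·f = 2π·541 = 3399 rad/s.
Step 2 — Component impedances:
  R: Z = R = 1000 Ω
  L: Z = jωL = j·3399·0.0438 = 0 + j148.9 Ω
  C: Z = 1/(jωC) = -j/(ω·C) = 0 - j710.6 Ω
Step 3 — Series combination: Z_total = R + L + C = 1000 - j561.7 Ω = 1147∠-29.3° Ω.
Step 4 — Source phasor: V = 24∠137.8° V = -17.78 + j16.12 V.
Step 5 — Ohm's law: I = V / Z_total = (-17.78 + j16.12) / (1000 - j561.7) = -0.0204 + j0.004663 A.
Step 6 — Convert to polar: |I| = 0.02092 A, ∠I = 167.1°.

I = 0.02092∠167.1° A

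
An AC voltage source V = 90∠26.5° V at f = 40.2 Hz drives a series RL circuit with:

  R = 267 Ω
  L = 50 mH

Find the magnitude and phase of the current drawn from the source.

Step 1 — Angular frequency: ω = 2π·f = 2π·40.2 = 252.6 rad/s.
Step 2 — Component impedances:
  R: Z = R = 267 Ω
  L: Z = jωL = j·252.6·0.05 = 0 + j12.63 Ω
Step 3 — Series combination: Z_total = R + L = 267 + j12.63 Ω = 267.3∠2.7° Ω.
Step 4 — Source phasor: V = 90∠26.5° V = 80.54 + j40.16 V.
Step 5 — Ohm's law: I = V / Z_total = (80.54 + j40.16) / (267 + j12.63) = 0.3081 + j0.1358 A.
Step 6 — Convert to polar: |I| = 0.3367 A, ∠I = 23.8°.

I = 0.3367∠23.8° A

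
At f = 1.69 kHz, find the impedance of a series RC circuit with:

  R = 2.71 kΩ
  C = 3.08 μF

Step 1 — Angular frequency: ω = 2π·f = 2π·1690 = 1.062e+04 rad/s.
Step 2 — Component impedances:
  R: Z = R = 2710 Ω
  C: Z = 1/(jωC) = -j/(ω·C) = 0 - j30.58 Ω
Step 3 — Series combination: Z_total = R + C = 2710 - j30.58 Ω = 2710∠-0.6° Ω.

Z = 2710 - j30.58 Ω = 2710∠-0.6° Ω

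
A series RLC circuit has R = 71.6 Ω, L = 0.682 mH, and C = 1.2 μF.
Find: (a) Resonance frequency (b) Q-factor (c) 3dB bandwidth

Step 1 — Resonance: ω₀ = 1/√(LC) = 1/√(0.000682·1.2e-06) = 3.496e+04 rad/s.
Step 2 — f₀ = ω₀/(2π) = 5563 Hz.
Step 3 — Series Q: Q = ω₀L/R = 3.496e+04·0.000682/71.6 = 0.333.
Step 4 — Bandwidth: Δω = ω₀/Q = 1.05e+05 rad/s; BW = Δω/(2π) = 1.671e+04 Hz.

(a) f₀ = 5563 Hz  (b) Q = 0.333  (c) BW = 1.671e+04 Hz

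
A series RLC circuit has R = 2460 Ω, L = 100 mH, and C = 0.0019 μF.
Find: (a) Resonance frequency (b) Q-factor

Step 1 — Resonance condition Im(Z)=0 gives ω₀ = 1/√(LC).
Step 2 — ω₀ = 1/√(0.1·1.9e-09) = 7.255e+04 rad/s.
Step 3 — f₀ = ω₀/(2π) = 1.155e+04 Hz.
Step 4 — Series Q: Q = ω₀L/R = 7.255e+04·0.1/2460 = 2.949.

(a) f₀ = 1.155e+04 Hz  (b) Q = 2.949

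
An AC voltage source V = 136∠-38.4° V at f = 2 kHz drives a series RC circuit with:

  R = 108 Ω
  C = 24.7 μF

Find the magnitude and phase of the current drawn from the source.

Step 1 — Angular frequency: ω = 2π·f = 2π·2000 = 1.257e+04 rad/s.
Step 2 — Component impedances:
  R: Z = R = 108 Ω
  C: Z = 1/(jωC) = -j/(ω·C) = 0 - j3.222 Ω
Step 3 — Series combination: Z_total = R + C = 108 - j3.222 Ω = 108∠-1.7° Ω.
Step 4 — Source phasor: V = 136∠-38.4° V = 106.6 - j84.48 V.
Step 5 — Ohm's law: I = V / Z_total = (106.6 - j84.48) / (108 - j3.222) = 1.009 - j0.7521 A.
Step 6 — Convert to polar: |I| = 1.259 A, ∠I = -36.7°.

I = 1.259∠-36.7° A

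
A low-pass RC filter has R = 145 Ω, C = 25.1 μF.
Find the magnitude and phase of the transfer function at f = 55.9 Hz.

Step 1 — Angular frequency: ω = 2π·55.9 = 351.2 rad/s.
Step 2 — Transfer function: H(jω) = 1/(1 + jωRC).
Step 3 — Denominator: 1 + jωRC = 1 + j·351.2·145·2.51e-05 = 1 + j1.278.
Step 4 — H = 0.3796 - j0.4853.
Step 5 — Magnitude: |H| = 0.6162 (-4.2 dB); phase: φ = -52.0°.

|H| = 0.6162 (-4.2 dB), φ = -52.0°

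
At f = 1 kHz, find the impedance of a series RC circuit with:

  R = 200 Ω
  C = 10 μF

Step 1 — Angular frequency: ω = 2π·f = 2π·1000 = 6283 rad/s.
Step 2 — Component impedances:
  R: Z = R = 200 Ω
  C: Z = 1/(jωC) = -j/(ω·C) = 0 - j15.92 Ω
Step 3 — Series combination: Z_total = R + C = 200 - j15.92 Ω = 200.6∠-4.5° Ω.

Z = 200 - j15.92 Ω = 200.6∠-4.5° Ω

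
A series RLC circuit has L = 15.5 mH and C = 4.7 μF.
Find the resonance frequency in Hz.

Step 1 — Resonance condition Im(Z)=0 gives ω₀ = 1/√(LC).
Step 2 — ω₀ = 1/√(0.0155·4.7e-06) = 3705 rad/s.
Step 3 — f₀ = ω₀/(2π) = 589.7 Hz.

f₀ = 589.7 Hz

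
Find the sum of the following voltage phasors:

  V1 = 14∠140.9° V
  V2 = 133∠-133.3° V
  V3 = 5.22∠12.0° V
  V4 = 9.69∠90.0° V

Step 1 — Convert each phasor to rectangular form:
  V1 = 14·(cos(140.9°) + j·sin(140.9°)) = -10.86 + j8.829 V
  V2 = 133·(cos(-133.3°) + j·sin(-133.3°)) = -91.21 - j96.79 V
  V3 = 5.22·(cos(12.0°) + j·sin(12.0°)) = 5.106 + j1.085 V
  V4 = 9.69·(cos(90.0°) + j·sin(90.0°)) = 0 + j9.69 V
Step 2 — Sum components: V_total = -96.97 - j77.19 V.
Step 3 — Convert to polar: |V_total| = 123.9 V, ∠V_total = -141.5°.

V_total = 123.9∠-141.5° V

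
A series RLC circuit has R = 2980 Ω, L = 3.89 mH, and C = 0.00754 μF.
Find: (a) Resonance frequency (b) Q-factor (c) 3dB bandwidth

Step 1 — Resonance condition Im(Z)=0 gives ω₀ = 1/√(LC).
Step 2 — ω₀ = 1/√(0.00389·7.54e-09) = 1.846e+05 rad/s.
Step 3 — f₀ = ω₀/(2π) = 2.939e+04 Hz.
Step 4 — Series Q: Q = ω₀L/R = 1.846e+05·0.00389/2980 = 0.241.
Step 5 — 3dB bandwidth: Δω = ω₀/Q = 7.661e+05 rad/s; BW = Δω/(2π) = 1.219e+05 Hz.

(a) f₀ = 2.939e+04 Hz  (b) Q = 0.241  (c) BW = 1.219e+05 Hz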